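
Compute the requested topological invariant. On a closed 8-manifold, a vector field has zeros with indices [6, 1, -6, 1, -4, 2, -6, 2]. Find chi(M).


Poincare-Hopf: chi(M) = sum of indices of zeros.
chi = (6) + (1) + (-6) + (1) + (-4) + (2) + (-6) + (2) = -4

-4


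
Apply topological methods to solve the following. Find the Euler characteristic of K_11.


K_11: V = 11, E = C(11,2) = 55.
chi = V - E = 11 - 55 = -44

-44


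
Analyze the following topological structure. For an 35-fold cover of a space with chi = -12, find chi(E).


For a finite covering: chi(E) = (number of sheets) * chi(B).
chi(E) = 35 * (-12) = -420

-420


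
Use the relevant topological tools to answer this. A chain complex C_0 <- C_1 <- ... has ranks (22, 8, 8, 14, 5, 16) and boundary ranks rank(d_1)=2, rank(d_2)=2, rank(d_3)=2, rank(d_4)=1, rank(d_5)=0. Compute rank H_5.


rank H_k = rank(ker d_k) - rank(im d_{k+1}).
rank(ker d_5) = rank(C_5) - rank(d_5) = 16 - 0 = 16.
rank(im d_{5+1}) = 0.
rank H_5 = 16 - 0 = 16

16


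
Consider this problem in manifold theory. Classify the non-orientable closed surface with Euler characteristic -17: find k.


chi = 2 - k for closed non-orientable surfaces with k crosscaps.
-17 = 2 - k
k = 2 - (-17) = 19

19


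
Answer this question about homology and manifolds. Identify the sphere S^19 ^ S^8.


S^m ^ S^n = S^{m+n}.
k = 19 + 8 = 27

27


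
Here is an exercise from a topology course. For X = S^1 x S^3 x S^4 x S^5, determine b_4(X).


Each S^d has Poincare polynomial 1 + t^d.
The product S^1 x S^3 x S^4 x S^5 has Poincare polynomial prod(1+t^d_i).
Expanding: b_0=1, b_1=1, b_3=1, b_4=2, b_5=2, b_6=1, b_7=1, b_8=2, b_9=2, b_10=1, b_12=1, b_13=1.
b_4 = 2

2


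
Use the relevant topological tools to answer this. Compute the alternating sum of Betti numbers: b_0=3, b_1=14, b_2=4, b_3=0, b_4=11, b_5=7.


chi = sum_k (-1)^k b_k.
= (3) + (-14) + (4) + (0) + (11) + (-7)
= -3

-3


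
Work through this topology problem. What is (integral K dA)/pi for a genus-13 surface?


Gauss-Bonnet: integral K dA = 2*pi*chi(M).
chi(Sigma_13) = 2 - 2*13 = -24.
(integral K dA)/pi = 2*chi = 2*(-24) = -48

-48


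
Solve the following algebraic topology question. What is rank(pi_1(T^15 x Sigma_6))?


pi_1(A x B) = pi_1(A) x pi_1(B); rank of abelianization = b_1.
b_1(T^15) = 15, b_1(Sigma_6) = 2*6 = 12.
b_1(product) = 15 + 12 = 27

27


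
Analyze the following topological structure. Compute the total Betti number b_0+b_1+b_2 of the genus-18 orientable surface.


For Sigma_18: b_0 = 1, b_1 = 2g = 36, b_2 = 1.
Total = 1 + 36 + 1 = 38

38


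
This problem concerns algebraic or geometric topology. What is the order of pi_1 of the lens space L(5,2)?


pi_1(L(p,q)) = Z/pZ for any q coprime to p.
|pi_1(L(5,2))| = 5

5


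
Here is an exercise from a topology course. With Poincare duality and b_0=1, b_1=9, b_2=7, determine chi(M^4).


By Poincare duality b_k = b_{4-k}, so full Betti numbers: b_0=1, b_1=9, b_2=7, b_3=9, b_4=1.
chi = sum (-1)^k b_k = -9

-9


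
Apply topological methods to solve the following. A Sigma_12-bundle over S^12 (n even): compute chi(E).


chi(S^12) = 2 (n even), chi(Sigma_12) = 2 - 2*12 = -22.
chi(E) = 2 * (-22) = -44

-44


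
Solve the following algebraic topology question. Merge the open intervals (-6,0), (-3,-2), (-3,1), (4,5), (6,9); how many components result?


Sort and merge overlapping open intervals.
Merged: (-6,1), (4,5), (6,9).
Number of components = 3

3


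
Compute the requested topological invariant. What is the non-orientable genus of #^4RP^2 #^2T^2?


Since a >= 1, the sum is non-orientable; each T^2 can be replaced by RP^2 # RP^2 (since T^2#RP^2 = 3RP^2).
Total crosscaps k = 4 + 2*2 = 8.
Check via chi: chi = 4*1 + 2*0 - (4+2-1)*2 = -6 = 2 - k = -6. Consistent.

8


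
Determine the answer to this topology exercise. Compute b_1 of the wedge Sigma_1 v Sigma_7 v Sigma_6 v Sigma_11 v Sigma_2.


For a wedge X v Y: reduced H_k(X v Y) = H_k(X) + H_k(Y).
Each Sigma_g contributes b_1 = 2g.
b_1 = 2 + 14 + 12 + 22 + 4 = 54

54


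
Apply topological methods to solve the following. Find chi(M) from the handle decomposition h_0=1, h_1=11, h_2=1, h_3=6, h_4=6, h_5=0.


Handles of index k contribute (-1)^k to chi (same as CW cells).
chi = (1) + (-11) + (1) + (-6) + (6) + (0) = -9

-9


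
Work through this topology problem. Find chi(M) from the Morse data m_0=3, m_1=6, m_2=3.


Morse theory: chi(M) = sum_k (-1)^k m_k where m_k = #(index-k critical points).
= (3) + (-6) + (3) = 0

0


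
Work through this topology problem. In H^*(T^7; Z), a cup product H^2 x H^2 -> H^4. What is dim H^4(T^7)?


Cup product: H^p x H^q -> H^{p+q}; here p+q = 2+2 = 4.
rank H^k(T^n) = C(n,k).
C(7,4) = 35

35


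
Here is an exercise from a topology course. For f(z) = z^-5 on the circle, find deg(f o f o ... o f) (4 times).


deg(f) = -5. Degree is multiplicative: deg(f^4) = (deg f)^4.
deg(f^4) = (-5)^4 = 625

625


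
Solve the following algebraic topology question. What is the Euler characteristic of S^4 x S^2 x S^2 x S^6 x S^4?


chi is multiplicative: chi(X x Y) = chi(X) chi(Y).
Each even-dim sphere has chi = 2. There are 5 factors.
chi = 2^5 = 32

32


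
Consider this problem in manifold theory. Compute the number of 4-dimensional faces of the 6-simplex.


Delta^6 has 6+1 vertices. A 4-face is a choice of 4+1 vertices.
f_4 = C(6+1, 4+1) = C(7,5) = 21

21


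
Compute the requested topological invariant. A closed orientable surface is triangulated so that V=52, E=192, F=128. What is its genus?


chi = V - E + F = 52 - 192 + 128 = -12
For orientable closed surface: chi = 2 - 2g, so g = (2 - chi)/2.
g = (2 - (-12)) / 2 = 14 / 2 = 7

7


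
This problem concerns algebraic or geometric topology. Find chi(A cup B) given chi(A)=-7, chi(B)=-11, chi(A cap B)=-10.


chi(A cup B) = chi(A) + chi(B) - chi(A cap B)
= -7 + (-11) - (-10)
= -8

-8


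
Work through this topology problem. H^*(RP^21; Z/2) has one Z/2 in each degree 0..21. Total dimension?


H^k(RP^21; Z/2) = Z/2 for each 0 <= k <= 21.
Total dimension = 21 + 1 = 22

22


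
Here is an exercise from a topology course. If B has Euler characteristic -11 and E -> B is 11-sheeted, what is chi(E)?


For a finite covering: chi(E) = (number of sheets) * chi(B).
chi(E) = 11 * (-11) = -121

-121


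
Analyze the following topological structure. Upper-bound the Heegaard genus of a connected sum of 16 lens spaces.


Heegaard genus satisfies g(A#B) <= g(A) + g(B).
Each lens space has g = 1.
Upper bound: 16 * 1 = 16

16


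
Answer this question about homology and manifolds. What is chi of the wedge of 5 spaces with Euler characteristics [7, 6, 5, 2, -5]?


chi(A v B) = chi(A) + chi(B) - 1 (one point identified).
For 5 spaces: chi = (sum chi_i) - (5 - 1).
sum = 15; chi = 15 - 4 = 11

11


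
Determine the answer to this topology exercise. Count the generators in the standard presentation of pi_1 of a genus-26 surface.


Standard presentation: pi_1(Sigma_g) = <a_1,b_1,...,a_g,b_g | [a_1,b_1]...[a_g,b_g] = 1>.
Number of generators = 2g = 2*26 = 52

52


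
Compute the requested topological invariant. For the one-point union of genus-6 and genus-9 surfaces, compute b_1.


For a wedge: H_1(A v B) = H_1(A) + H_1(B).
b_1(Sigma_6) = 12, b_1(Sigma_9) = 18.
b_1 = 12 + 18 = 30

30


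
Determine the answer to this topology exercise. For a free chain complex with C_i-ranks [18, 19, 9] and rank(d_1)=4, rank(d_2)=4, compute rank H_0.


rank H_k = rank(ker d_k) - rank(im d_{k+1}).
rank(ker d_0) = rank(C_0) - rank(d_0) = 18 - 0 = 18.
rank(im d_{0+1}) = 4.
rank H_0 = 18 - 4 = 14

14


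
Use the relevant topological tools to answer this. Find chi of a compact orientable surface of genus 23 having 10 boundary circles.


For a compact orientable surface with genus g and b boundary components: chi = 2 - 2g - b.
chi = 2 - 2*23 - 10 = 2 - 46 - 10 = -54

-54


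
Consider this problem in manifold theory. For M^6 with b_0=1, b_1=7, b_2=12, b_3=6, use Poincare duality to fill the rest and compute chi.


By Poincare duality b_k = b_{6-k}, so full Betti numbers: b_0=1, b_1=7, b_2=12, b_3=6, b_4=12, b_5=7, b_6=1.
chi = sum (-1)^k b_k = 6

6


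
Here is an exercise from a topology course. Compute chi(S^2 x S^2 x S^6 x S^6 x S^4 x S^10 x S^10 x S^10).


chi is multiplicative: chi(X x Y) = chi(X) chi(Y).
Each even-dim sphere has chi = 2. There are 8 factors.
chi = 2^8 = 256

256


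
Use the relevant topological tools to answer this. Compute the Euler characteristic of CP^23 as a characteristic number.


For any closed oriented manifold, <e(TM),[M]> = chi(M).
chi(CP^23) = 23+1 = 24

24


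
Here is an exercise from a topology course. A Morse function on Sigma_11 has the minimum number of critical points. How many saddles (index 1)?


A perfect Morse function has m_k = b_k.
For Sigma_11: b_0=1, b_1=2g=22, b_2=1.
Saddles m_1 = 2g = 22

22


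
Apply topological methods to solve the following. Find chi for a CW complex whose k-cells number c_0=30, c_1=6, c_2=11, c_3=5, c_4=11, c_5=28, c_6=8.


chi = sum_k (-1)^k c_k.
= (-1)^0*30 + (-1)^1*6 + (-1)^2*11 + (-1)^3*5 + (-1)^4*11 + (-1)^5*28 + (-1)^6*8
= (30) + (-6) + (11) + (-5) + (11) + (-28) + (8)
= 21

21


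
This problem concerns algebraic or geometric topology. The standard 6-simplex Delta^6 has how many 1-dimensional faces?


Delta^6 has 6+1 vertices. A 1-face is a choice of 1+1 vertices.
f_1 = C(6+1, 1+1) = C(7,2) = 21

21


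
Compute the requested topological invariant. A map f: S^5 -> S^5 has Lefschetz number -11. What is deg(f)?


L(f) = 1 + (-1)^5 deg(f) on S^5.
-11 = 1 + (-1)^5 * deg(f)
(-1)^5 * deg(f) = -12
deg(f) = 12

12


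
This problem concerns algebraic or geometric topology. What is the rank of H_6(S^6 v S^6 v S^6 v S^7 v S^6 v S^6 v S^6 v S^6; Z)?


For a wedge of spheres, H_k (k>0) is free on one generator per sphere of dimension k.
Spheres of dimension 6: count = 7.
b_6 = 7

7


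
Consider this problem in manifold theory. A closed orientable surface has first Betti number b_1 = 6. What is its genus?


For a closed orientable surface: b_1 = 2g.
6 = 2g
g = 6 / 2 = 3

3


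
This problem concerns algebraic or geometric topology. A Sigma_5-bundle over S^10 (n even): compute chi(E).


chi(S^10) = 2 (n even), chi(Sigma_5) = 2 - 2*5 = -8.
chi(E) = 2 * (-8) = -16

-16


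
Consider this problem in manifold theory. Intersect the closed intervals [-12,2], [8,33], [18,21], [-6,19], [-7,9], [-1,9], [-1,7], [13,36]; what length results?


Intersection = [max(a_i), min(b_i)] = [18, 2].
Since 18 > 2, the intersection is empty.
Length = 0

0


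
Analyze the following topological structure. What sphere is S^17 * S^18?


Join of spheres: S^m * S^n = S^{m+n+1}.
dim = 17 + 18 + 1 = 36

36


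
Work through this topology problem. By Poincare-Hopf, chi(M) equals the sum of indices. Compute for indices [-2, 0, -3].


Poincare-Hopf: chi(M) = sum of indices of zeros.
chi = (-2) + (0) + (-3) = -5

-5


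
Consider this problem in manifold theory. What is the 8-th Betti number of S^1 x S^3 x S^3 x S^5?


Each S^d has Poincare polynomial 1 + t^d.
The product S^1 x S^3 x S^3 x S^5 has Poincare polynomial prod(1+t^d_i).
Expanding: b_0=1, b_1=1, b_3=2, b_4=2, b_5=1, b_6=2, b_7=1, b_8=2, b_9=2, b_11=1, b_12=1.
b_8 = 2

2


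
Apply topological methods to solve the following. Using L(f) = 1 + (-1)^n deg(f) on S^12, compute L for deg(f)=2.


On S^12: L(f) = tr(f_0*) + (-1)^12 tr(f_12*) = 1 + (-1)^12 * deg(f).
L(f) = 1 + (-1)^12 * 2 = 1 + 2 = 3

3


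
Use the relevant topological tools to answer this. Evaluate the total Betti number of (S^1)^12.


b_k(T^12) = C(12,k), so the sum over k is sum_k C(12,k) = 2^12.
Total = 2^12 = 4096

4096


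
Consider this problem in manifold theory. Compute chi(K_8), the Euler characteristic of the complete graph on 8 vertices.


K_8: V = 8, E = C(8,2) = 28.
chi = V - E = 8 - 28 = -20

-20


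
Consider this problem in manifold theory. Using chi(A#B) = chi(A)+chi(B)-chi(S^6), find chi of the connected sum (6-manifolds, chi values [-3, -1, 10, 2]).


For n-manifolds: chi(A#B) = chi(A) + chi(B) - chi(S^6).
chi(S^6) = 1 + (-1)^6 = 2.
chi(#) = (sum chi_i) - (4-1)*chi(S^6) = 8 - 3*2 = 2

2


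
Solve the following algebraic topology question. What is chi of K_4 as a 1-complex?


K_4: V = 4, E = C(4,2) = 6.
chi = V - E = 4 - 6 = -2

-2


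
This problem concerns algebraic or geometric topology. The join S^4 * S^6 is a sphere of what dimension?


Join of spheres: S^m * S^n = S^{m+n+1}.
dim = 4 + 6 + 1 = 11

11


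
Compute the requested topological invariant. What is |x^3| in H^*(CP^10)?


|x| = 2 in H^*(CP^n).
|x^3| = 3 * |x| = 3 * 2 = 6

6


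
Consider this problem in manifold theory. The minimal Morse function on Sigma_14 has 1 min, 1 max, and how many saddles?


A perfect Morse function has m_k = b_k.
For Sigma_14: b_0=1, b_1=2g=28, b_2=1.
Saddles m_1 = 2g = 28

28


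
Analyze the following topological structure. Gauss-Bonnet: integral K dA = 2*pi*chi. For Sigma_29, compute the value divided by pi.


Gauss-Bonnet: integral K dA = 2*pi*chi(M).
chi(Sigma_29) = 2 - 2*29 = -56.
(integral K dA)/pi = 2*chi = 2*(-56) = -112

-112


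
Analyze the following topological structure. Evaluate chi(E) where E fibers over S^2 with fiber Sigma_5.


chi(S^2) = 2 (n even), chi(Sigma_5) = 2 - 2*5 = -8.
chi(E) = 2 * (-8) = -16

-16


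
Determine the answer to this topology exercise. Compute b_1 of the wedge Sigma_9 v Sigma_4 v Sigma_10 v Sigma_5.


For a wedge X v Y: reduced H_k(X v Y) = H_k(X) + H_k(Y).
Each Sigma_g contributes b_1 = 2g.
b_1 = 18 + 8 + 20 + 10 = 56

56


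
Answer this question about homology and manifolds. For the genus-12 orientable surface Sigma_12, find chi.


For a closed orientable surface of genus g: chi = 2 - 2g.
Here g = 12.
chi = 2 - 2*12 = 2 - 24 = -22

-22


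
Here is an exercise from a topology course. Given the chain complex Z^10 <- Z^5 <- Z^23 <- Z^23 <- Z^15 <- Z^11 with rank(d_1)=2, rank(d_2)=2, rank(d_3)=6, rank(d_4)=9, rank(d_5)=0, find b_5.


rank H_k = rank(ker d_k) - rank(im d_{k+1}).
rank(ker d_5) = rank(C_5) - rank(d_5) = 11 - 0 = 11.
rank(im d_{5+1}) = 0.
rank H_5 = 11 - 0 = 11

11


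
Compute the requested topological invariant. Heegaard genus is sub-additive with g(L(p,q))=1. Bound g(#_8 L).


Heegaard genus satisfies g(A#B) <= g(A) + g(B).
Each lens space has g = 1.
Upper bound: 8 * 1 = 8

8


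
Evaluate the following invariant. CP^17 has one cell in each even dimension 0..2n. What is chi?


CP^17 has one cell in each even dimension 0, 2, ..., 2*17 (17+1 cells total).
All cells are even-dimensional, so chi = number of cells.
chi = 17 + 1 = 18

18


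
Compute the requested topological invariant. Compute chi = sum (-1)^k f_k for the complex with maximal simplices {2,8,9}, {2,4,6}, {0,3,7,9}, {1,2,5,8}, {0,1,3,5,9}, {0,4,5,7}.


Enumerate all faces; f-vector: f_0=10, f_1=27, f_2=23, f_3=8, f_4=1.
chi = sum (-1)^k f_k = -1

-1


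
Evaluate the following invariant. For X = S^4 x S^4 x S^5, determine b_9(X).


Each S^d has Poincare polynomial 1 + t^d.
The product S^4 x S^4 x S^5 has Poincare polynomial prod(1+t^d_i).
Expanding: b_0=1, b_4=2, b_5=1, b_8=1, b_9=2, b_13=1.
b_9 = 2

2


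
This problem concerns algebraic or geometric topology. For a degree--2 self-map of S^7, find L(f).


On S^7: L(f) = tr(f_0*) + (-1)^7 tr(f_7*) = 1 + (-1)^7 * deg(f).
L(f) = 1 + (-1)^7 * -2 = 1 + 2 = 3

3


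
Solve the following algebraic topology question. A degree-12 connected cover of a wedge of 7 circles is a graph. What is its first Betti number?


Nielsen-Schreier: an index-n subgroup of F_r is free of rank 1 + n(r-1).
Equivalently: chi(cover) = n*chi(base); chi(vee_r S^1) = 1 - 7 = -6.
chi(E) = 12*(-6) = -72; rank = 1 - chi(E) = 1 - (-72) = 73.
rank = 1 + 12*(7-1) = 1 + 72 = 73

73


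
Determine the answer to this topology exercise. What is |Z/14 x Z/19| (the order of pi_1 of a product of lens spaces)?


pi_1(X x Y) = pi_1(X) x pi_1(Y).
pi_1(L(14,1)) = Z/14, pi_1(L(19,1)) = Z/19.
|Z/14 x Z/19| = 14 * 19 = 266

266


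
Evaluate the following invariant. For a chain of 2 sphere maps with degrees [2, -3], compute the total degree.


Degree is multiplicative: deg(composition) = product of degrees.
= (2) * (-3) = -6

-6


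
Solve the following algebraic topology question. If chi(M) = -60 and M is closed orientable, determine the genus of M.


chi = 2 - 2g for closed orientable surfaces.
-60 = 2 - 2g
2g = 2 - (-60) = 62
g = 31

31


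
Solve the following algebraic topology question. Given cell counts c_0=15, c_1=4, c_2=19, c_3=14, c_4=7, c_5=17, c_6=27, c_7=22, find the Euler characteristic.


chi = sum_k (-1)^k c_k.
= (-1)^0*15 + (-1)^1*4 + (-1)^2*19 + (-1)^3*14 + (-1)^4*7 + (-1)^5*17 + (-1)^6*27 + (-1)^7*22
= (15) + (-4) + (19) + (-14) + (7) + (-17) + (27) + (-22)
= 11

11


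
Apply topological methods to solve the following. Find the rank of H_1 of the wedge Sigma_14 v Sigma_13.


For a wedge: H_1(A v B) = H_1(A) + H_1(B).
b_1(Sigma_14) = 28, b_1(Sigma_13) = 26.
b_1 = 28 + 26 = 54

54


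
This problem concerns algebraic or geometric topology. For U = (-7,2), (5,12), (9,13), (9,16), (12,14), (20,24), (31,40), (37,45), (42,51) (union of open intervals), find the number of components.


Sort and merge overlapping open intervals.
Merged: (-7,2), (5,16), (20,24), (31,51).
Number of components = 4

4


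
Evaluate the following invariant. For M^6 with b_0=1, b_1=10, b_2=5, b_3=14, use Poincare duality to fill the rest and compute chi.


By Poincare duality b_k = b_{6-k}, so full Betti numbers: b_0=1, b_1=10, b_2=5, b_3=14, b_4=5, b_5=10, b_6=1.
chi = sum (-1)^k b_k = -22

-22


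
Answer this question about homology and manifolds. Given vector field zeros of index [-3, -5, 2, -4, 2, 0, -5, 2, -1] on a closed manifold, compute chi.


Poincare-Hopf: chi(M) = sum of indices of zeros.
chi = (-3) + (-5) + (2) + (-4) + (2) + (0) + (-5) + (2) + (-1) = -12

-12


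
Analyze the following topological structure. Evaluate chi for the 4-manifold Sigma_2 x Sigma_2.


chi(Sigma_2) = 2 - 2*2 = -2
chi(Sigma_2) = 2 - 2*2 = -2
chi(product) = (-2) * (-2) = 4

4


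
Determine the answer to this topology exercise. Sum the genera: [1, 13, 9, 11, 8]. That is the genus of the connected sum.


Genus is additive under connected sum of orientable surfaces.
g = 1 + 13 + 9 + 11 + 8 = 42

42


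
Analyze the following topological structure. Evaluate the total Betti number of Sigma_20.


For Sigma_20: b_0 = 1, b_1 = 2g = 40, b_2 = 1.
Total = 1 + 40 + 1 = 42

42


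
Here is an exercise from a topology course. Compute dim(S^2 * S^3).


Join of spheres: S^m * S^n = S^{m+n+1}.
dim = 2 + 3 + 1 = 6

6


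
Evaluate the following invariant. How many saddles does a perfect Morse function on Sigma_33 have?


A perfect Morse function has m_k = b_k.
For Sigma_33: b_0=1, b_1=2g=66, b_2=1.
Saddles m_1 = 2g = 66

66


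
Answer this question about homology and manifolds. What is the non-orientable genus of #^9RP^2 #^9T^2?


Since a >= 1, the sum is non-orientable; each T^2 can be replaced by RP^2 # RP^2 (since T^2#RP^2 = 3RP^2).
Total crosscaps k = 9 + 2*9 = 27.
Check via chi: chi = 9*1 + 9*0 - (9+9-1)*2 = -25 = 2 - k = -25. Consistent.

27


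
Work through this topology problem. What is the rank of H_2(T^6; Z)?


By the Kunneth formula, b_k(T^n) = C(n,k).
b_2(T^6) = C(6,2).
C(6,2) = 6!/(2!*4!) = 15

15


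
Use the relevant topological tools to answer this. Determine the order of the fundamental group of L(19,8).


pi_1(L(p,q)) = Z/pZ for any q coprime to p.
|pi_1(L(19,8))| = 19

19


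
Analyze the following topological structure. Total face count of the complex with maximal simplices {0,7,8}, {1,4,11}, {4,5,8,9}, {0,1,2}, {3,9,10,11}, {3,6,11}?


Each maximal simplex on m vertices has 2^m - 1 nonempty faces.
Take the union (dedupe shared faces).
Total distinct faces = 49

49


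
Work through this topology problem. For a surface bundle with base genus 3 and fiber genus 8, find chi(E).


For a fiber bundle F -> E -> B (with CW structure): chi(E) = chi(B) * chi(F).
chi(Sigma_3) = -4, chi(Sigma_8) = -14.
chi(E) = (-4) * (-14) = 56

56


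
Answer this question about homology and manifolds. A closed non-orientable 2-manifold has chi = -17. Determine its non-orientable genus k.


chi = 2 - k for closed non-orientable surfaces with k crosscaps.
-17 = 2 - k
k = 2 - (-17) = 19

19


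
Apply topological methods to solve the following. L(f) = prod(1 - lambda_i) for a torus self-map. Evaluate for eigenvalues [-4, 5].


For a torus self-map: L(f) = det(I - A) where A acts on H_1.
L(f) = (1--4) * (1-5) = 5 * -4 = -20

-20


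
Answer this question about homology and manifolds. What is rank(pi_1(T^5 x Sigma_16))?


pi_1(A x B) = pi_1(A) x pi_1(B); rank of abelianization = b_1.
b_1(T^5) = 5, b_1(Sigma_16) = 2*16 = 32.
b_1(product) = 5 + 32 = 37

37


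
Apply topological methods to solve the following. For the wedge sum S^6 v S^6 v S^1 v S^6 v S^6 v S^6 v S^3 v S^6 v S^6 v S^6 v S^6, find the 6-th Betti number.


For a wedge of spheres, H_k (k>0) is free on one generator per sphere of dimension k.
Spheres of dimension 6: count = 9.
b_6 = 9

9


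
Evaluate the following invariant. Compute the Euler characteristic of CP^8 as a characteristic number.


For any closed oriented manifold, <e(TM),[M]> = chi(M).
chi(CP^8) = 8+1 = 9

9


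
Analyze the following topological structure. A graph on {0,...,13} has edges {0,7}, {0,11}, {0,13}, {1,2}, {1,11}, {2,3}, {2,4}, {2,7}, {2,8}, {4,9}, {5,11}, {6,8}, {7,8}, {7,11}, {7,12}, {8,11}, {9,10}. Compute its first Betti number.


b_1 = E - V + (number of components).
E = 17, V = 14, components = 1.
b_1 = 17 - 14 + 1 = 4

4


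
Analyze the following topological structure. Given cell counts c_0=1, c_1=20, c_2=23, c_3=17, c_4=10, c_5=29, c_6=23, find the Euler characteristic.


chi = sum_k (-1)^k c_k.
= (-1)^0*1 + (-1)^1*20 + (-1)^2*23 + (-1)^3*17 + (-1)^4*10 + (-1)^5*29 + (-1)^6*23
= (1) + (-20) + (23) + (-17) + (10) + (-29) + (23)
= -9

-9


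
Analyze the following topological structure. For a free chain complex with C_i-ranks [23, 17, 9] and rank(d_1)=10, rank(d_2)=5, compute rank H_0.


rank H_k = rank(ker d_k) - rank(im d_{k+1}).
rank(ker d_0) = rank(C_0) - rank(d_0) = 23 - 0 = 23.
rank(im d_{0+1}) = 10.
rank H_0 = 23 - 10 = 13

13


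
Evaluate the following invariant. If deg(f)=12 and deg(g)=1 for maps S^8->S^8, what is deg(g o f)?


Degree is multiplicative under composition: deg(g o f) = deg(g) * deg(f).
= 1 * 12 = 12

12


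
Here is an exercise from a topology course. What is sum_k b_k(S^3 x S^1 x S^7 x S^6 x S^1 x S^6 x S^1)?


Total Betti number is multiplicative under products.
Each S^d (d>=1) has total Betti number 2.
There are 7 sphere factors.
Total = 2^7 = 128

128


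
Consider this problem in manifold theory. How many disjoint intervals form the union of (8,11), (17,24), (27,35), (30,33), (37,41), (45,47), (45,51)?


Sort and merge overlapping open intervals.
Merged: (8,11), (17,24), (27,35), (37,41), (45,51).
Number of components = 5

5


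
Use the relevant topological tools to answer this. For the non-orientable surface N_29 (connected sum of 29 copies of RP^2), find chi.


For a non-orientable closed surface with k crosscaps: chi = 2 - k.
Here k = 29.
chi = 2 - 29 = -27

-27


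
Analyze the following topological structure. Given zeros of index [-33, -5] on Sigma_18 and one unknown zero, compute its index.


Poincare-Hopf: sum of indices = chi(M).
chi(Sigma_18) = 2 - 2*18 = -34.
Sum of known indices = -38.
x = chi - (sum known) = -34 - (-38) = 4

4


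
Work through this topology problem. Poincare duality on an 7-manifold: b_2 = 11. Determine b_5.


Poincare duality for closed orientable n-manifolds: b_k = b_{n-k}.
Here n = 7, so b_5 = b_2 = 11

11


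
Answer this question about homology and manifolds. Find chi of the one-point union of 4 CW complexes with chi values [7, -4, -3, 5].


chi(A v B) = chi(A) + chi(B) - 1 (one point identified).
For 4 spaces: chi = (sum chi_i) - (4 - 1).
sum = 5; chi = 5 - 3 = 2

2


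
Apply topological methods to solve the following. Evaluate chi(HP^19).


HP^19 has one cell in each dimension 0, 4, ..., 4*19 (19+1 cells, all even-dim).
chi = 19 + 1 = 20

20


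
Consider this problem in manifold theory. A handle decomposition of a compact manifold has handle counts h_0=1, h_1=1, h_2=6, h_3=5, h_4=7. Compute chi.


Handles of index k contribute (-1)^k to chi (same as CW cells).
chi = (1) + (-1) + (6) + (-5) + (7) = 8

8


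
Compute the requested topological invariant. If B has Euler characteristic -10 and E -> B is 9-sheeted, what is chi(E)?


For a finite covering: chi(E) = (number of sheets) * chi(B).
chi(E) = 9 * (-10) = -90

-90


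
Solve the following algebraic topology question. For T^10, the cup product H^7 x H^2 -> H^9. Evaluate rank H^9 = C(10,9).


Cup product: H^p x H^q -> H^{p+q}; here p+q = 7+2 = 9.
rank H^k(T^n) = C(n,k).
C(10,9) = 10

10


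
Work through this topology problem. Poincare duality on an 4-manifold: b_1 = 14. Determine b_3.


Poincare duality for closed orientable n-manifolds: b_k = b_{n-k}.
Here n = 4, so b_3 = b_1 = 14

14


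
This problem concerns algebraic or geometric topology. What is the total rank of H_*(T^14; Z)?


b_k(T^14) = C(14,k), so the sum over k is sum_k C(14,k) = 2^14.
Total = 2^14 = 16384

16384


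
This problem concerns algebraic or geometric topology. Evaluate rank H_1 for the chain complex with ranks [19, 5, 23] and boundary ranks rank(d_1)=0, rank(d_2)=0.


rank H_k = rank(ker d_k) - rank(im d_{k+1}).
rank(ker d_1) = rank(C_1) - rank(d_1) = 5 - 0 = 5.
rank(im d_{1+1}) = 0.
rank H_1 = 5 - 0 = 5

5


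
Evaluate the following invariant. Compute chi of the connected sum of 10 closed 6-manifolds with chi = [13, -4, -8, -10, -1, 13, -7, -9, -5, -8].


For n-manifolds: chi(A#B) = chi(A) + chi(B) - chi(S^6).
chi(S^6) = 1 + (-1)^6 = 2.
chi(#) = (sum chi_i) - (10-1)*chi(S^6) = -26 - 9*2 = -44

-44


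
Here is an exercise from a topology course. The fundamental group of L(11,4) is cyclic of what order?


pi_1(L(p,q)) = Z/pZ for any q coprime to p.
|pi_1(L(11,4))| = 11

11


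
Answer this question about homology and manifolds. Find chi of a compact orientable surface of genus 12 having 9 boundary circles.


For a compact orientable surface with genus g and b boundary components: chi = 2 - 2g - b.
chi = 2 - 2*12 - 9 = 2 - 24 - 9 = -31

-31


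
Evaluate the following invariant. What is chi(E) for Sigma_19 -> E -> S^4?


chi(S^4) = 2 (n even), chi(Sigma_19) = 2 - 2*19 = -36.
chi(E) = 2 * (-36) = -72

-72


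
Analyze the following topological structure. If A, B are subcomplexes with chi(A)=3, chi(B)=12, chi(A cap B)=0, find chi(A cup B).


chi(A cup B) = chi(A) + chi(B) - chi(A cap B)
= 3 + (12) - (0)
= 15

15


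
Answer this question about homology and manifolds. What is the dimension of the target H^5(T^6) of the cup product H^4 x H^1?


Cup product: H^p x H^q -> H^{p+q}; here p+q = 4+1 = 5.
rank H^k(T^n) = C(n,k).
C(6,5) = 6

6


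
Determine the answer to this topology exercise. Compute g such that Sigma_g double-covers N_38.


chi(N_38) = 2 - 38 = -36.
Double cover: chi(Sigma_g) = 2 * chi(N_38) = 2*(-36) = -72.
2 - 2g = -72, so g = (2 - (-72))/2 = 74/2 = 37

37


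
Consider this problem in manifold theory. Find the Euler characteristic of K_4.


K_4: V = 4, E = C(4,2) = 6.
chi = V - E = 4 - 6 = -2

-2


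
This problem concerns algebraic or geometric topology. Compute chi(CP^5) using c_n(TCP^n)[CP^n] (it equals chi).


For any closed oriented manifold, <e(TM),[M]> = chi(M).
chi(CP^5) = 5+1 = 6

6


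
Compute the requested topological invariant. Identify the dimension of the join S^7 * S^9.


Join of spheres: S^m * S^n = S^{m+n+1}.
dim = 7 + 9 + 1 = 17

17


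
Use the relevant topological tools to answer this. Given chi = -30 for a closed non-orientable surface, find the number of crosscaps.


chi = 2 - k for closed non-orientable surfaces with k crosscaps.
-30 = 2 - k
k = 2 - (-30) = 32

32


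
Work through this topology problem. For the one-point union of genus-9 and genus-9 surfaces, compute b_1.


For a wedge: H_1(A v B) = H_1(A) + H_1(B).
b_1(Sigma_9) = 18, b_1(Sigma_9) = 18.
b_1 = 18 + 18 = 36

36


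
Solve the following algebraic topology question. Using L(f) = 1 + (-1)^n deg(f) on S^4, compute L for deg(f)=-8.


On S^4: L(f) = tr(f_0*) + (-1)^4 tr(f_4*) = 1 + (-1)^4 * deg(f).
L(f) = 1 + (-1)^4 * -8 = 1 + -8 = -7

-7


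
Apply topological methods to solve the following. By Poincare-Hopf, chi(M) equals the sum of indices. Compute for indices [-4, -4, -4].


Poincare-Hopf: chi(M) = sum of indices of zeros.
chi = (-4) + (-4) + (-4) = -12

-12


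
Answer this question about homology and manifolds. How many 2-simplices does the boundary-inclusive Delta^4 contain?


Delta^4 has 4+1 vertices. A 2-face is a choice of 2+1 vertices.
f_2 = C(4+1, 2+1) = C(5,3) = 10

10


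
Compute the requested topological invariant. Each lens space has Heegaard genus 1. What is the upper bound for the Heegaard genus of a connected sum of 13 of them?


Heegaard genus satisfies g(A#B) <= g(A) + g(B).
Each lens space has g = 1.
Upper bound: 13 * 1 = 13

13


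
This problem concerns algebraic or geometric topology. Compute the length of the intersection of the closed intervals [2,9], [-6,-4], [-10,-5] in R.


Intersection = [max(a_i), min(b_i)] = [2, -5].
Since 2 > -5, the intersection is empty.
Length = 0

0


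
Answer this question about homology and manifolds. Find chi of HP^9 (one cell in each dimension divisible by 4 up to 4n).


HP^9 has one cell in each dimension 0, 4, ..., 4*9 (9+1 cells, all even-dim).
chi = 9 + 1 = 10

10


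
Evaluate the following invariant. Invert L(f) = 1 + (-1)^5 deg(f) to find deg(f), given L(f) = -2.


L(f) = 1 + (-1)^5 deg(f) on S^5.
-2 = 1 + (-1)^5 * deg(f)
(-1)^5 * deg(f) = -3
deg(f) = 3

3


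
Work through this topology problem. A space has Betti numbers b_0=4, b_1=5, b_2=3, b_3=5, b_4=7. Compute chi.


chi = sum_k (-1)^k b_k.
= (4) + (-5) + (3) + (-5) + (7)
= 4

4


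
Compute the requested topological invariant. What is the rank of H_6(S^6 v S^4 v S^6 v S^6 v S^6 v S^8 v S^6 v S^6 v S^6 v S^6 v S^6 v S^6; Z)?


For a wedge of spheres, H_k (k>0) is free on one generator per sphere of dimension k.
Spheres of dimension 6: count = 10.
b_6 = 10

10


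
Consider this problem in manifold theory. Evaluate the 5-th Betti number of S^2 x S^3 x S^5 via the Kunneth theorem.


Each S^d has Poincare polynomial 1 + t^d.
The product S^2 x S^3 x S^5 has Poincare polynomial prod(1+t^d_i).
Expanding: b_0=1, b_2=1, b_3=1, b_5=2, b_7=1, b_8=1, b_10=1.
b_5 = 2

2


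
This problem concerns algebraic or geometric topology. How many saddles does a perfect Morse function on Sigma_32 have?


A perfect Morse function has m_k = b_k.
For Sigma_32: b_0=1, b_1=2g=64, b_2=1.
Saddles m_1 = 2g = 64

64


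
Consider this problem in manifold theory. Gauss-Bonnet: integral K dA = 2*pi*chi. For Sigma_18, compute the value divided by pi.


Gauss-Bonnet: integral K dA = 2*pi*chi(M).
chi(Sigma_18) = 2 - 2*18 = -34.
(integral K dA)/pi = 2*chi = 2*(-34) = -68

-68


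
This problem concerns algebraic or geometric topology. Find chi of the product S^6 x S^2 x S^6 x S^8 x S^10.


chi is multiplicative: chi(X x Y) = chi(X) chi(Y).
Each even-dim sphere has chi = 2. There are 5 factors.
chi = 2^5 = 32

32


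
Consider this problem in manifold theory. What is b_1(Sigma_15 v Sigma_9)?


For a wedge: H_1(A v B) = H_1(A) + H_1(B).
b_1(Sigma_15) = 30, b_1(Sigma_9) = 18.
b_1 = 30 + 18 = 48

48


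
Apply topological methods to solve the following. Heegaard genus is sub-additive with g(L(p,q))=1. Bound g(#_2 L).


Heegaard genus satisfies g(A#B) <= g(A) + g(B).
Each lens space has g = 1.
Upper bound: 2 * 1 = 2

2


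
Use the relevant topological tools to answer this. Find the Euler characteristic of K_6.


K_6: V = 6, E = C(6,2) = 15.
chi = V - E = 6 - 15 = -9

-9


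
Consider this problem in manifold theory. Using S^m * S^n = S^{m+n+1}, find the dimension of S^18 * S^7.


Join of spheres: S^m * S^n = S^{m+n+1}.
dim = 18 + 7 + 1 = 26

26


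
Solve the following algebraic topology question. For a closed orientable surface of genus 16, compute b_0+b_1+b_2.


For Sigma_16: b_0 = 1, b_1 = 2g = 32, b_2 = 1.
Total = 1 + 32 + 1 = 34

34


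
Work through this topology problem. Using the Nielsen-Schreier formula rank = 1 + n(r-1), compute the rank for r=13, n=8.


Nielsen-Schreier: an index-n subgroup of F_r is free of rank 1 + n(r-1).
Equivalently: chi(cover) = n*chi(base); chi(vee_r S^1) = 1 - 13 = -12.
chi(E) = 8*(-12) = -96; rank = 1 - chi(E) = 1 - (-96) = 97.
rank = 1 + 8*(13-1) = 1 + 96 = 97

97


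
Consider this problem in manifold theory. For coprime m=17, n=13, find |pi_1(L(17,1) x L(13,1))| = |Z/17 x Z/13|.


pi_1(X x Y) = pi_1(X) x pi_1(Y).
pi_1(L(17,1)) = Z/17, pi_1(L(13,1)) = Z/13.
|Z/17 x Z/13| = 17 * 13 = 221

221


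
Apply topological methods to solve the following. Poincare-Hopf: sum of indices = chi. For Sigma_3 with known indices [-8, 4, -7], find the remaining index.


Poincare-Hopf: sum of indices = chi(M).
chi(Sigma_3) = 2 - 2*3 = -4.
Sum of known indices = -11.
x = chi - (sum known) = -4 - (-11) = 7

7


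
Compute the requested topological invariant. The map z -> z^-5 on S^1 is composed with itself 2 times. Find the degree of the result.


deg(f) = -5. Degree is multiplicative: deg(f^2) = (deg f)^2.
deg(f^2) = (-5)^2 = 25

25


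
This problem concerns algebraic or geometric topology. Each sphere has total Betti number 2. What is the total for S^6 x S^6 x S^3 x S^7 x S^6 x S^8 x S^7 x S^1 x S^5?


Total Betti number is multiplicative under products.
Each S^d (d>=1) has total Betti number 2.
There are 9 sphere factors.
Total = 2^9 = 512

512


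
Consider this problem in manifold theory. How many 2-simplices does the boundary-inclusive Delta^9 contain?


Delta^9 has 9+1 vertices. A 2-face is a choice of 2+1 vertices.
f_2 = C(9+1, 2+1) = C(10,3) = 120

120


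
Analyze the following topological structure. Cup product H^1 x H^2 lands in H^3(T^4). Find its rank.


Cup product: H^p x H^q -> H^{p+q}; here p+q = 1+2 = 3.
rank H^k(T^n) = C(n,k).
C(4,3) = 4

4


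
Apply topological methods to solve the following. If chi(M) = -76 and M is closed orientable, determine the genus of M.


chi = 2 - 2g for closed orientable surfaces.
-76 = 2 - 2g
2g = 2 - (-76) = 78
g = 39

39


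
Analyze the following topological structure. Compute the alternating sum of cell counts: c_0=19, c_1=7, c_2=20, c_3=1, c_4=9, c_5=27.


chi = sum_k (-1)^k c_k.
= (-1)^0*19 + (-1)^1*7 + (-1)^2*20 + (-1)^3*1 + (-1)^4*9 + (-1)^5*27
= (19) + (-7) + (20) + (-1) + (9) + (-27)
= 13

13


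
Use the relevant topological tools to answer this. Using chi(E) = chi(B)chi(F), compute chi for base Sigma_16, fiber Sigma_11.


For a fiber bundle F -> E -> B (with CW structure): chi(E) = chi(B) * chi(F).
chi(Sigma_16) = -30, chi(Sigma_11) = -20.
chi(E) = (-30) * (-20) = 600

600


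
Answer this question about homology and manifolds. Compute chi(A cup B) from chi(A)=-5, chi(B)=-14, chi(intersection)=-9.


chi(A cup B) = chi(A) + chi(B) - chi(A cap B)
= -5 + (-14) - (-9)
= -10

-10


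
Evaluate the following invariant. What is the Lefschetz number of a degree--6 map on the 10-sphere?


On S^10: L(f) = tr(f_0*) + (-1)^10 tr(f_10*) = 1 + (-1)^10 * deg(f).
L(f) = 1 + (-1)^10 * -6 = 1 + -6 = -5

-5


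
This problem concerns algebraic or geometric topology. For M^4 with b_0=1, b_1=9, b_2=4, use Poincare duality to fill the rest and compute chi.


By Poincare duality b_k = b_{4-k}, so full Betti numbers: b_0=1, b_1=9, b_2=4, b_3=9, b_4=1.
chi = sum (-1)^k b_k = -12

-12


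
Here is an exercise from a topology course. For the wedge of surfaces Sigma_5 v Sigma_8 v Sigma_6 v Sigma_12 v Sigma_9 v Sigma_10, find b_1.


For a wedge X v Y: reduced H_k(X v Y) = H_k(X) + H_k(Y).
Each Sigma_g contributes b_1 = 2g.
b_1 = 10 + 16 + 12 + 24 + 18 + 20 = 100

100


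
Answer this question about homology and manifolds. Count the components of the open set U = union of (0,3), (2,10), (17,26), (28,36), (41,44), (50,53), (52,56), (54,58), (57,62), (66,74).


Sort and merge overlapping open intervals.
Merged: (0,10), (17,26), (28,36), (41,44), (50,62), (66,74).
Number of components = 6

6


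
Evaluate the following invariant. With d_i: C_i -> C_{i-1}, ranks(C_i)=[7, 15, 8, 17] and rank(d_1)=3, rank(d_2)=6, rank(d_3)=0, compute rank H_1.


rank H_k = rank(ker d_k) - rank(im d_{k+1}).
rank(ker d_1) = rank(C_1) - rank(d_1) = 15 - 3 = 12.
rank(im d_{1+1}) = 6.
rank H_1 = 12 - 6 = 6

6


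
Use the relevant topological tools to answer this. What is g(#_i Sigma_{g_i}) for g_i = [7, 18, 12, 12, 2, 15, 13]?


Genus is additive under connected sum of orientable surfaces.
g = 7 + 18 + 12 + 12 + 2 + 15 + 13 = 79

79


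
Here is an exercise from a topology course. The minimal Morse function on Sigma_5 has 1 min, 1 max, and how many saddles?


A perfect Morse function has m_k = b_k.
For Sigma_5: b_0=1, b_1=2g=10, b_2=1.
Saddles m_1 = 2g = 10

10


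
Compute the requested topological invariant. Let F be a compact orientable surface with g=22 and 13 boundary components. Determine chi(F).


For a compact orientable surface with genus g and b boundary components: chi = 2 - 2g - b.
chi = 2 - 2*22 - 13 = 2 - 44 - 13 = -55

-55


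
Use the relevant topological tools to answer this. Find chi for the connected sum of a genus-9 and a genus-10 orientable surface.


chi(Sigma_9) = 2 - 2*9 = -16
chi(Sigma_10) = 2 - 2*10 = -18
For surfaces: chi(A#B) = chi(A) + chi(B) - 2.
chi = -16 + -18 - 2 = -36

-36


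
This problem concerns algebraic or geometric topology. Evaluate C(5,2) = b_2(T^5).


By the Kunneth formula, b_k(T^n) = C(n,k).
b_2(T^5) = C(5,2).
C(5,2) = 5!/(2!*3!) = 10

10


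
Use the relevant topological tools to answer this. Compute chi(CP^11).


CP^11 has one cell in each even dimension 0, 2, ..., 2*11 (11+1 cells total).
All cells are even-dimensional, so chi = number of cells.
chi = 11 + 1 = 12

12


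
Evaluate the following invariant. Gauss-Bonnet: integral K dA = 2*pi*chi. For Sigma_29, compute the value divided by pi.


Gauss-Bonnet: integral K dA = 2*pi*chi(M).
chi(Sigma_29) = 2 - 2*29 = -56.
(integral K dA)/pi = 2*chi = 2*(-56) = -112

-112


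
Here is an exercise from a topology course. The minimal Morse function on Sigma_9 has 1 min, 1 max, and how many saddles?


A perfect Morse function has m_k = b_k.
For Sigma_9: b_0=1, b_1=2g=18, b_2=1.
Saddles m_1 = 2g = 18

18


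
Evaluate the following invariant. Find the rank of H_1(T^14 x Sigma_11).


pi_1(A x B) = pi_1(A) x pi_1(B); rank of abelianization = b_1.
b_1(T^14) = 14, b_1(Sigma_11) = 2*11 = 22.
b_1(product) = 14 + 22 = 36

36


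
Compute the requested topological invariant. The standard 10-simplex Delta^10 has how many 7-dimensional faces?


Delta^10 has 10+1 vertices. A 7-face is a choice of 7+1 vertices.
f_7 = C(10+1, 7+1) = C(11,8) = 165

165


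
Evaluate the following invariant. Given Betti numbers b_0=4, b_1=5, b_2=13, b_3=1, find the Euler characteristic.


chi = sum_k (-1)^k b_k.
= (4) + (-5) + (13) + (-1)
= 11

11
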